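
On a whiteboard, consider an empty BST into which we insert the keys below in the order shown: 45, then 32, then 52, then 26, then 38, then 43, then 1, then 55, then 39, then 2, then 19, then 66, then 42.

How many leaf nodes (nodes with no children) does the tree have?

3

45: root
32: left child of 45 (depth 1)
52: right child of 45 (depth 1)
26: left child of 32 (depth 2)
38: right child of 32 (depth 2)
43: right child of 38 (depth 3)
1: left child of 26 (depth 3)
55: right child of 52 (depth 2)
39: left child of 43 (depth 4)
2: right child of 1 (depth 4)
19: right child of 2 (depth 5)
66: right child of 55 (depth 3)
42: right child of 39 (depth 5)

Leaves: 19, 42, 66 — 3 in total.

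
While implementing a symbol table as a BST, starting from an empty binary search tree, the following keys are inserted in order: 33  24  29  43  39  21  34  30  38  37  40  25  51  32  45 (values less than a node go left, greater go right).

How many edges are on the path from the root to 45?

3

33: root
24: left child of 33 (depth 1)
29: right child of 24 (depth 2)
43: right child of 33 (depth 1)
39: left child of 43 (depth 2)
21: left child of 24 (depth 2)
34: left child of 39 (depth 3)
30: right child of 29 (depth 3)
38: right child of 34 (depth 4)
37: left child of 38 (depth 5)
40: right child of 39 (depth 3)
25: left child of 29 (depth 3)
51: right child of 43 (depth 2)
32: right child of 30 (depth 4)
45: left child of 51 (depth 3)

Path to 45: 33 → 43 → 51 → 45, which is 3 edges.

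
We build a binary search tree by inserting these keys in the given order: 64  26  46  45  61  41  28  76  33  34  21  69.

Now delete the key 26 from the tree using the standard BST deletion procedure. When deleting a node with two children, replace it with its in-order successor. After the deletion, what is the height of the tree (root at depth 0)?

6

64: root
26: left child of 64 (depth 1)
46: right child of 26 (depth 2)
45: left child of 46 (depth 3)
61: right child of 46 (depth 3)
41: left child of 45 (depth 4)
28: left child of 41 (depth 5)
76: right child of 64 (depth 1)
33: right child of 28 (depth 6)
34: right child of 33 (depth 7)
21: left child of 26 (depth 2)
69: left child of 76 (depth 2)

Delete 26 (two children — replace with in-order successor).
After deletion, deepest node is 34 at depth 6.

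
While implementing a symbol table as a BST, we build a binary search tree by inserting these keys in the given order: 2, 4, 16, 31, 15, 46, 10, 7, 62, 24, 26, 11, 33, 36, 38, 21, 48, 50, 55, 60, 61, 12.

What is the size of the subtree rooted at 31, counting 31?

14

2: root
4: right child of 2 (depth 1)
16: right child of 4 (depth 2)
31: right child of 16 (depth 3)
15: left child of 16 (depth 3)
46: right child of 31 (depth 4)
10: left child of 15 (depth 4)
7: left child of 10 (depth 5)
62: right child of 46 (depth 5)
24: left child of 31 (depth 4)
26: right child of 24 (depth 5)
11: right child of 10 (depth 5)
33: left child of 46 (depth 5)
36: right child of 33 (depth 6)
38: right child of 36 (depth 7)
21: left child of 24 (depth 5)
48: left child of 62 (depth 6)
50: right child of 48 (depth 7)
55: right child of 50 (depth 8)
60: right child of 55 (depth 9)
61: right child of 60 (depth 10)
12: right child of 11 (depth 6)

Subtree rooted at 31 contains: 31, 24, 21, 26, 46, 33, 36, 38, 62, 48, 50, 55, 60, 61 — 14 nodes.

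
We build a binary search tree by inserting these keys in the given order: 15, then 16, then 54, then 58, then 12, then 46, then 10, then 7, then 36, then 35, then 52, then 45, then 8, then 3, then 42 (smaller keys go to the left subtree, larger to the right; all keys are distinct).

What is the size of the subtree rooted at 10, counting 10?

4

Insert 15: tree is empty, so 15 becomes the root.
Insert 16: 16 > 15 → go right. Place as right child of 15.
Insert 54: 54 > 15 → go right; 54 > 16 → go right. Place as right child of 16.
Insert 58: 58 > 15 → go right; 58 > 16 → go right; 58 > 54 → go right. Place as right child of 54.
Insert 12: 12 < 15 → go left. Place as left child of 15.
Insert 46: 46 > 15 → go right; 46 > 16 → go right; 46 < 54 → go left. Place as left child of 54.
Insert 10: 10 < 15 → go left; 10 < 12 → go left. Place as left child of 12.
Insert 7: 7 < 15 → go left; 7 < 12 → go left; 7 < 10 → go left. Place as left child of 10.
Insert 36: 36 > 15 → go right; 36 > 16 → go right; 36 < 54 → go left; 36 < 46 → go left. Place as left child of 46.
Insert 35: 35 > 15 → go right; 35 > 16 → go right; 35 < 54 → go left; 35 < 46 → go left; 35 < 36 → go left. Place as left child of 36.
Insert 52: 52 > 15 → go right; 52 > 16 → go right; 52 < 54 → go left; 52 > 46 → go right. Place as right child of 46.
Insert 45: 45 > 15 → go right; 45 > 16 → go right; 45 < 54 → go left; 45 < 46 → go left; 45 > 36 → go right. Place as right child of 36.
Insert 8: 8 < 15 → go left; 8 < 12 → go left; 8 < 10 → go left; 8 > 7 → go right. Place as right child of 7.
Insert 3: 3 < 15 → go left; 3 < 12 → go left; 3 < 10 → go left; 3 < 7 → go left. Place as left child of 7.
Insert 42: 42 > 15 → go right; 42 > 16 → go right; 42 < 54 → go left; 42 < 46 → go left; 42 > 36 → go right; 42 < 45 → go left. Place as left child of 45.

Subtree rooted at 10 contains: 10, 7, 3, 8 — 4 nodes.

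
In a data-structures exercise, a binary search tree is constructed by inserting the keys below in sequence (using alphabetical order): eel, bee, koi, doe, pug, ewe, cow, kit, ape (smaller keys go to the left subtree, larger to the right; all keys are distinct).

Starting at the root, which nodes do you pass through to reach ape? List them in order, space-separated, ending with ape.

eel bee ape

eel: root
bee: left child of eel (depth 1)
koi: right child of eel (depth 1)
doe: right child of bee (depth 2)
pug: right child of koi (depth 2)
ewe: left child of koi (depth 2)
cow: left child of doe (depth 3)
kit: right child of ewe (depth 3)
ape: left child of bee (depth 2)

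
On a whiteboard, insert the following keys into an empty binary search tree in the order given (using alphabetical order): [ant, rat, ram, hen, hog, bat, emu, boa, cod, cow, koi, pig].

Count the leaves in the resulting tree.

2

Insert ant: tree is empty, so ant becomes the root.
Insert rat: rat > ant → go right. Place as right child of ant.
Insert ram: ram > ant → go right; ram < rat → go left. Place as left child of rat.
Insert hen: hen > ant → go right; hen < rat → go left; hen < ram → go left. Place as left child of ram.
Insert hog: hog > ant → go right; hog < rat → go left; hog < ram → go left; hog > hen → go right. Place as right child of hen.
Insert bat: bat > ant → go right; bat < rat → go left; bat < ram → go left; bat < hen → go left. Place as left child of hen.
Insert emu: emu > ant → go right; emu < rat → go left; emu < ram → go left; emu < hen → go left; emu > bat → go right. Place as right child of bat.
Insert boa: boa > ant → go right; boa < rat → go left; boa < ram → go left; boa < hen → go left; boa > bat → go right; boa < emu → go left. Place as left child of emu.
Insert cod: cod > ant → go right; cod < rat → go left; cod < ram → go left; cod < hen → go left; cod > bat → go right; cod < emu → go left; cod > boa → go right. Place as right child of boa.
Insert cow: cow > ant → go right; cow < rat → go left; cow < ram → go left; cow < hen → go left; cow > bat → go right; cow < emu → go left; cow > boa → go right; cow > cod → go right. Place as right child of cod.
Insert koi: koi > ant → go right; koi < rat → go left; koi < ram → go left; koi > hen → go right; koi > hog → go right. Place as right child of hog.
Insert pig: pig > ant → go right; pig < rat → go left; pig < ram → go left; pig > hen → go right; pig > hog → go right; pig > koi → go right. Place as right child of koi.

Leaves: cow, pig — 2 in total.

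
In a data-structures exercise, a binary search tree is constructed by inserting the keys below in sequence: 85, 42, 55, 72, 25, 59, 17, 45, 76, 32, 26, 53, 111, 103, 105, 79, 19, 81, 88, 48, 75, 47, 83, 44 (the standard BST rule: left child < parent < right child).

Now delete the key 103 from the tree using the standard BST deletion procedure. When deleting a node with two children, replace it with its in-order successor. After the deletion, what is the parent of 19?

17

85: root
42: left child of 85 (depth 1)
55: right child of 42 (depth 2)
72: right child of 55 (depth 3)
25: left child of 42 (depth 2)
59: left child of 72 (depth 4)
17: left child of 25 (depth 3)
45: left child of 55 (depth 3)
76: right child of 72 (depth 4)
32: right child of 25 (depth 3)
26: left child of 32 (depth 4)
53: right child of 45 (depth 4)
111: right child of 85 (depth 1)
103: left child of 111 (depth 2)
105: right child of 103 (depth 3)
79: right child of 76 (depth 5)
19: right child of 17 (depth 4)
81: right child of 79 (depth 6)
88: left child of 103 (depth 3)
48: left child of 53 (depth 5)
75: left child of 76 (depth 5)
47: left child of 48 (depth 6)
83: right child of 81 (depth 7)
44: left child of 45 (depth 4)

Delete 103 (two children — replace with in-order successor).
After deletion, 19's parent is 17.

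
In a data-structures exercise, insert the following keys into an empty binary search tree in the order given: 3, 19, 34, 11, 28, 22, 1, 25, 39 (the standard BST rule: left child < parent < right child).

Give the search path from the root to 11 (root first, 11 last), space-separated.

Insert 3: tree is empty, so 3 becomes the root.
Insert 19: 19 > 3 → go right. Place as right child of 3.
Insert 34: 34 > 3 → go right; 34 > 19 → go right. Place as right child of 19.
Insert 11: 11 > 3 → go right; 11 < 19 → go left. Place as left child of 19.
Insert 28: 28 > 3 → go right; 28 > 19 → go right; 28 < 34 → go left. Place as left child of 34.
Insert 22: 22 > 3 → go right; 22 > 19 → go right; 22 < 34 → go left; 22 < 28 → go left. Place as left child of 28.
Insert 1: 1 < 3 → go left. Place as left child of 3.
Insert 25: 25 > 3 → go right; 25 > 19 → go right; 25 < 34 → go left; 25 < 28 → go left; 25 > 22 → go right. Place as right child of 22.
Insert 39: 39 > 3 → go right; 39 > 19 → go right; 39 > 34 → go right. Place as right child of 34.

3 19 11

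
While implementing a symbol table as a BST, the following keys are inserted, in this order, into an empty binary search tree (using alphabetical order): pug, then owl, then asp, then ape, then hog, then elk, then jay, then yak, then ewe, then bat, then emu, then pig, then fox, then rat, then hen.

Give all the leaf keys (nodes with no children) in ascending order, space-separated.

Insert pug: tree is empty, so pug becomes the root.
Insert owl: owl < pug → go left. Place as left child of pug.
Insert asp: asp < pug → go left; asp < owl → go left. Place as left child of owl.
Insert ape: ape < pug → go left; ape < owl → go left; ape < asp → go left. Place as left child of asp.
Insert hog: hog < pug → go left; hog < owl → go left; hog > asp → go right. Place as right child of asp.
Insert elk: elk < pug → go left; elk < owl → go left; elk > asp → go right; elk < hog → go left. Place as left child of hog.
Insert jay: jay < pug → go left; jay < owl → go left; jay > asp → go right; jay > hog → go right. Place as right child of hog.
Insert yak: yak > pug → go right. Place as right child of pug.
Insert ewe: ewe < pug → go left; ewe < owl → go left; ewe > asp → go right; ewe < hog → go left; ewe > elk → go right. Place as right child of elk.
Insert bat: bat < pug → go left; bat < owl → go left; bat > asp → go right; bat < hog → go left; bat < elk → go left. Place as left child of elk.
Insert emu: emu < pug → go left; emu < owl → go left; emu > asp → go right; emu < hog → go left; emu > elk → go right; emu < ewe → go left. Place as left child of ewe.
Insert pig: pig < pug → go left; pig > owl → go right. Place as right child of owl.
Insert fox: fox < pug → go left; fox < owl → go left; fox > asp → go right; fox < hog → go left; fox > elk → go right; fox > ewe → go right. Place as right child of ewe.
Insert rat: rat > pug → go right; rat < yak → go left. Place as left child of yak.
Insert hen: hen < pug → go left; hen < owl → go left; hen > asp → go right; hen < hog → go left; hen > elk → go right; hen > ewe → go right; hen > fox → go right. Place as right child of fox.

ape bat emu hen jay pig rat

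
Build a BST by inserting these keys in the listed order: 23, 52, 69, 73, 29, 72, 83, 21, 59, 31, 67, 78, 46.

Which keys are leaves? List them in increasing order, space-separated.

23: root
52: right child of 23 (depth 1)
69: right child of 52 (depth 2)
73: right child of 69 (depth 3)
29: left child of 52 (depth 2)
72: left child of 73 (depth 4)
83: right child of 73 (depth 4)
21: left child of 23 (depth 1)
59: left child of 69 (depth 3)
31: right child of 29 (depth 3)
67: right child of 59 (depth 4)
78: left child of 83 (depth 5)
46: right child of 31 (depth 4)

21 46 67 72 78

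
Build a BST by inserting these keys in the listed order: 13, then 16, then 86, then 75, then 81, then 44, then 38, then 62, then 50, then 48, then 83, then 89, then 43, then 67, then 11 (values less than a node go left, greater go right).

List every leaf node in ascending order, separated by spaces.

11 43 48 67 83 89

Resulting structure (node: left, right):
  13: L=11, R=16
  16: L=–, R=86
  86: L=75, R=89
  75: L=44, R=81
  81: L=–, R=83
  44: L=38, R=62
  38: L=–, R=43
  62: L=50, R=67
  50: L=48, R=–
  48: L=–, R=–
  83: L=–, R=–
  89: L=–, R=–
  43: L=–, R=–
  67: L=–, R=–
  11: L=–, R=–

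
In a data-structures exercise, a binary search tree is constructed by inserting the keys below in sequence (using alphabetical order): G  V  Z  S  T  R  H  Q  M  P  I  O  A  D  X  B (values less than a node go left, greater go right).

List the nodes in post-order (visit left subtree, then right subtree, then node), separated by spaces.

B D A I O P M Q H R T S X Z V G

Insert G: tree is empty, so G becomes the root.
Insert V: V > G → go right. Place as right child of G.
Insert Z: Z > G → go right; Z > V → go right. Place as right child of V.
Insert S: S > G → go right; S < V → go left. Place as left child of V.
Insert T: T > G → go right; T < V → go left; T > S → go right. Place as right child of S.
Insert R: R > G → go right; R < V → go left; R < S → go left. Place as left child of S.
Insert H: H > G → go right; H < V → go left; H < S → go left; H < R → go left. Place as left child of R.
Insert Q: Q > G → go right; Q < V → go left; Q < S → go left; Q < R → go left; Q > H → go right. Place as right child of H.
Insert M: M > G → go right; M < V → go left; M < S → go left; M < R → go left; M > H → go right; M < Q → go left. Place as left child of Q.
Insert P: P > G → go right; P < V → go left; P < S → go left; P < R → go left; P > H → go right; P < Q → go left; P > M → go right. Place as right child of M.
Insert I: I > G → go right; I < V → go left; I < S → go left; I < R → go left; I > H → go right; I < Q → go left; I < M → go left. Place as left child of M.
Insert O: O > G → go right; O < V → go left; O < S → go left; O < R → go left; O > H → go right; O < Q → go left; O > M → go right; O < P → go left. Place as left child of P.
Insert A: A < G → go left. Place as left child of G.
Insert D: D < G → go left; D > A → go right. Place as right child of A.
Insert X: X > G → go right; X > V → go right; X < Z → go left. Place as left child of Z.
Insert B: B < G → go left; B > A → go right; B < D → go left. Place as left child of D.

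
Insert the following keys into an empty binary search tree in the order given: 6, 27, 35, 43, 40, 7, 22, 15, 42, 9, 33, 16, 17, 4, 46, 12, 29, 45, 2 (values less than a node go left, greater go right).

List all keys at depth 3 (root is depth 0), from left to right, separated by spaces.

22 33 43

6: root
27: right child of 6 (depth 1)
35: right child of 27 (depth 2)
43: right child of 35 (depth 3)
40: left child of 43 (depth 4)
7: left child of 27 (depth 2)
22: right child of 7 (depth 3)
15: left child of 22 (depth 4)
42: right child of 40 (depth 5)
9: left child of 15 (depth 5)
33: left child of 35 (depth 3)
16: right child of 15 (depth 5)
17: right child of 16 (depth 6)
4: left child of 6 (depth 1)
46: right child of 43 (depth 4)
12: right child of 9 (depth 6)
29: left child of 33 (depth 4)
45: left child of 46 (depth 5)
2: left child of 4 (depth 2)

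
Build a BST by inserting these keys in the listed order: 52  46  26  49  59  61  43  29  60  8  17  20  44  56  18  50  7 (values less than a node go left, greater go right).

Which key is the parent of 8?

Resulting structure (node: left, right):
  52: L=46, R=59
  46: L=26, R=49
  26: L=8, R=43
  49: L=–, R=50
  59: L=56, R=61
  61: L=60, R=–
  43: L=29, R=44
  29: L=–, R=–
  60: L=–, R=–
  8: L=7, R=17
  17: L=–, R=20
  20: L=18, R=–
  44: L=–, R=–
  56: L=–, R=–
  18: L=–, R=–
  50: L=–, R=–
  7: L=–, R=–

26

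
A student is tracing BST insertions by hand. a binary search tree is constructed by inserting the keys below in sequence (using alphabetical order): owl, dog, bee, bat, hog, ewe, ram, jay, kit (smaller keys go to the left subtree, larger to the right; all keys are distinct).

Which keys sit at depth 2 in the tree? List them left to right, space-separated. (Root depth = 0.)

Insert owl: tree is empty, so owl becomes the root.
Insert dog: dog < owl → go left. Place as left child of owl.
Insert bee: bee < owl → go left; bee < dog → go left. Place as left child of dog.
Insert bat: bat < owl → go left; bat < dog → go left; bat < bee → go left. Place as left child of bee.
Insert hog: hog < owl → go left; hog > dog → go right. Place as right child of dog.
Insert ewe: ewe < owl → go left; ewe > dog → go right; ewe < hog → go left. Place as left child of hog.
Insert ram: ram > owl → go right. Place as right child of owl.
Insert jay: jay < owl → go left; jay > dog → go right; jay > hog → go right. Place as right child of hog.
Insert kit: kit < owl → go left; kit > dog → go right; kit > hog → go right; kit > jay → go right. Place as right child of jay.

bee hog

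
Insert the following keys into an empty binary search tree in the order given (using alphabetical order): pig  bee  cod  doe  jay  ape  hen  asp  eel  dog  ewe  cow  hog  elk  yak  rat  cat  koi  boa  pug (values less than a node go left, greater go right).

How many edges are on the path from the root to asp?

3

Insert pig: tree is empty, so pig becomes the root.
Insert bee: bee < pig → go left. Place as left child of pig.
Insert cod: cod < pig → go left; cod > bee → go right. Place as right child of bee.
Insert doe: doe < pig → go left; doe > bee → go right; doe > cod → go right. Place as right child of cod.
Insert jay: jay < pig → go left; jay > bee → go right; jay > cod → go right; jay > doe → go right. Place as right child of doe.
Insert ape: ape < pig → go left; ape < bee → go left. Place as left child of bee.
Insert hen: hen < pig → go left; hen > bee → go right; hen > cod → go right; hen > doe → go right; hen < jay → go left. Place as left child of jay.
Insert asp: asp < pig → go left; asp < bee → go left; asp > ape → go right. Place as right child of ape.
Insert eel: eel < pig → go left; eel > bee → go right; eel > cod → go right; eel > doe → go right; eel < jay → go left; eel < hen → go left. Place as left child of hen.
Insert dog: dog < pig → go left; dog > bee → go right; dog > cod → go right; dog > doe → go right; dog < jay → go left; dog < hen → go left; dog < eel → go left. Place as left child of eel.
Insert ewe: ewe < pig → go left; ewe > bee → go right; ewe > cod → go right; ewe > doe → go right; ewe < jay → go left; ewe < hen → go left; ewe > eel → go right. Place as right child of eel.
Insert cow: cow < pig → go left; cow > bee → go right; cow > cod → go right; cow < doe → go left. Place as left child of doe.
Insert hog: hog < pig → go left; hog > bee → go right; hog > cod → go right; hog > doe → go right; hog < jay → go left; hog > hen → go right. Place as right child of hen.
Insert elk: elk < pig → go left; elk > bee → go right; elk > cod → go right; elk > doe → go right; elk < jay → go left; elk < hen → go left; elk > eel → go right; elk < ewe → go left. Place as left child of ewe.
Insert yak: yak > pig → go right. Place as right child of pig.
Insert rat: rat > pig → go right; rat < yak → go left. Place as left child of yak.
Insert cat: cat < pig → go left; cat > bee → go right; cat < cod → go left. Place as left child of cod.
Insert koi: koi < pig → go left; koi > bee → go right; koi > cod → go right; koi > doe → go right; koi > jay → go right. Place as right child of jay.
Insert boa: boa < pig → go left; boa > bee → go right; boa < cod → go left; boa < cat → go left. Place as left child of cat.
Insert pug: pug > pig → go right; pug < yak → go left; pug < rat → go left. Place as left child of rat.

Path to asp: pig → bee → ape → asp, which is 3 edges.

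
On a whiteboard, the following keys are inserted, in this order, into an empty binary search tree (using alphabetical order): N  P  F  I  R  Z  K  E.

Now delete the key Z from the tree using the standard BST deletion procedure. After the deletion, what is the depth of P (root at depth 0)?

Resulting structure (node: left, right):
  N: L=F, R=P
  P: L=–, R=R
  F: L=E, R=I
  I: L=–, R=K
  R: L=–, R=Z
  Z: L=–, R=–
  K: L=–, R=–
  E: L=–, R=–

Delete Z (at most one child — splice it out).
After deletion, path to P: N → P.

1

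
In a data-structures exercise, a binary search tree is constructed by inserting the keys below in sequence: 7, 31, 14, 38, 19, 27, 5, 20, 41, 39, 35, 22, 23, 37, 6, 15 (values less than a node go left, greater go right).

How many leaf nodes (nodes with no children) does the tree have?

Insert 7: tree is empty, so 7 becomes the root.
Insert 31: 31 > 7 → go right. Place as right child of 7.
Insert 14: 14 > 7 → go right; 14 < 31 → go left. Place as left child of 31.
Insert 38: 38 > 7 → go right; 38 > 31 → go right. Place as right child of 31.
Insert 19: 19 > 7 → go right; 19 < 31 → go left; 19 > 14 → go right. Place as right child of 14.
Insert 27: 27 > 7 → go right; 27 < 31 → go left; 27 > 14 → go right; 27 > 19 → go right. Place as right child of 19.
Insert 5: 5 < 7 → go left. Place as left child of 7.
Insert 20: 20 > 7 → go right; 20 < 31 → go left; 20 > 14 → go right; 20 > 19 → go right; 20 < 27 → go left. Place as left child of 27.
Insert 41: 41 > 7 → go right; 41 > 31 → go right; 41 > 38 → go right. Place as right child of 38.
Insert 39: 39 > 7 → go right; 39 > 31 → go right; 39 > 38 → go right; 39 < 41 → go left. Place as left child of 41.
Insert 35: 35 > 7 → go right; 35 > 31 → go right; 35 < 38 → go left. Place as left child of 38.
Insert 22: 22 > 7 → go right; 22 < 31 → go left; 22 > 14 → go right; 22 > 19 → go right; 22 < 27 → go left; 22 > 20 → go right. Place as right child of 20.
Insert 23: 23 > 7 → go right; 23 < 31 → go left; 23 > 14 → go right; 23 > 19 → go right; 23 < 27 → go left; 23 > 20 → go right; 23 > 22 → go right. Place as right child of 22.
Insert 37: 37 > 7 → go right; 37 > 31 → go right; 37 < 38 → go left; 37 > 35 → go right. Place as right child of 35.
Insert 6: 6 < 7 → go left; 6 > 5 → go right. Place as right child of 5.
Insert 15: 15 > 7 → go right; 15 < 31 → go left; 15 > 14 → go right; 15 < 19 → go left. Place as left child of 19.

Leaves: 6, 15, 23, 37, 39 — 5 in total.

5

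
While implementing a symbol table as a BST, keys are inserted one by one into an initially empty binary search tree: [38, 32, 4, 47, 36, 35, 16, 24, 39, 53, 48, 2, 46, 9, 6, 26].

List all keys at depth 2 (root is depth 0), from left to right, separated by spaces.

Insert 38: tree is empty, so 38 becomes the root.
Insert 32: 32 < 38 → go left. Place as left child of 38.
Insert 4: 4 < 38 → go left; 4 < 32 → go left. Place as left child of 32.
Insert 47: 47 > 38 → go right. Place as right child of 38.
Insert 36: 36 < 38 → go left; 36 > 32 → go right. Place as right child of 32.
Insert 35: 35 < 38 → go left; 35 > 32 → go right; 35 < 36 → go left. Place as left child of 36.
Insert 16: 16 < 38 → go left; 16 < 32 → go left; 16 > 4 → go right. Place as right child of 4.
Insert 24: 24 < 38 → go left; 24 < 32 → go left; 24 > 4 → go right; 24 > 16 → go right. Place as right child of 16.
Insert 39: 39 > 38 → go right; 39 < 47 → go left. Place as left child of 47.
Insert 53: 53 > 38 → go right; 53 > 47 → go right. Place as right child of 47.
Insert 48: 48 > 38 → go right; 48 > 47 → go right; 48 < 53 → go left. Place as left child of 53.
Insert 2: 2 < 38 → go left; 2 < 32 → go left; 2 < 4 → go left. Place as left child of 4.
Insert 46: 46 > 38 → go right; 46 < 47 → go left; 46 > 39 → go right. Place as right child of 39.
Insert 9: 9 < 38 → go left; 9 < 32 → go left; 9 > 4 → go right; 9 < 16 → go left. Place as left child of 16.
Insert 6: 6 < 38 → go left; 6 < 32 → go left; 6 > 4 → go right; 6 < 16 → go left; 6 < 9 → go left. Place as left child of 9.
Insert 26: 26 < 38 → go left; 26 < 32 → go left; 26 > 4 → go right; 26 > 16 → go right; 26 > 24 → go right. Place as right child of 24.

4 36 39 53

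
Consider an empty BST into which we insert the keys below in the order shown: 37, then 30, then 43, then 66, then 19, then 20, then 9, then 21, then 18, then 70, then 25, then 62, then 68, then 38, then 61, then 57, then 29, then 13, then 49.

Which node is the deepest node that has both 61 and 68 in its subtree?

66

Insert 37: tree is empty, so 37 becomes the root.
Insert 30: 30 < 37 → go left. Place as left child of 37.
Insert 43: 43 > 37 → go right. Place as right child of 37.
Insert 66: 66 > 37 → go right; 66 > 43 → go right. Place as right child of 43.
Insert 19: 19 < 37 → go left; 19 < 30 → go left. Place as left child of 30.
Insert 20: 20 < 37 → go left; 20 < 30 → go left; 20 > 19 → go right. Place as right child of 19.
Insert 9: 9 < 37 → go left; 9 < 30 → go left; 9 < 19 → go left. Place as left child of 19.
Insert 21: 21 < 37 → go left; 21 < 30 → go left; 21 > 19 → go right; 21 > 20 → go right. Place as right child of 20.
Insert 18: 18 < 37 → go left; 18 < 30 → go left; 18 < 19 → go left; 18 > 9 → go right. Place as right child of 9.
Insert 70: 70 > 37 → go right; 70 > 43 → go right; 70 > 66 → go right. Place as right child of 66.
Insert 25: 25 < 37 → go left; 25 < 30 → go left; 25 > 19 → go right; 25 > 20 → go right; 25 > 21 → go right. Place as right child of 21.
Insert 62: 62 > 37 → go right; 62 > 43 → go right; 62 < 66 → go left. Place as left child of 66.
Insert 68: 68 > 37 → go right; 68 > 43 → go right; 68 > 66 → go right; 68 < 70 → go left. Place as left child of 70.
Insert 38: 38 > 37 → go right; 38 < 43 → go left. Place as left child of 43.
Insert 61: 61 > 37 → go right; 61 > 43 → go right; 61 < 66 → go left; 61 < 62 → go left. Place as left child of 62.
Insert 57: 57 > 37 → go right; 57 > 43 → go right; 57 < 66 → go left; 57 < 62 → go left; 57 < 61 → go left. Place as left child of 61.
Insert 29: 29 < 37 → go left; 29 < 30 → go left; 29 > 19 → go right; 29 > 20 → go right; 29 > 21 → go right; 29 > 25 → go right. Place as right child of 25.
Insert 13: 13 < 37 → go left; 13 < 30 → go left; 13 < 19 → go left; 13 > 9 → go right; 13 < 18 → go left. Place as left child of 18.
Insert 49: 49 > 37 → go right; 49 > 43 → go right; 49 < 66 → go left; 49 < 62 → go left; 49 < 61 → go left; 49 < 57 → go left. Place as left child of 57.

Path to 61: 37 → 43 → 66 → 62 → 61
Path to 68: 37 → 43 → 66 → 70 → 68
The paths share a prefix ending at 66, then split left and right.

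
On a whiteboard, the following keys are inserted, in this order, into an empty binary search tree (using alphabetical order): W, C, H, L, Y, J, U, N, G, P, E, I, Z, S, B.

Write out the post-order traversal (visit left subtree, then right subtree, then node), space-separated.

W: root
C: left child of W (depth 1)
H: right child of C (depth 2)
L: right child of H (depth 3)
Y: right child of W (depth 1)
J: left child of L (depth 4)
U: right child of L (depth 4)
N: left child of U (depth 5)
G: left child of H (depth 3)
P: right child of N (depth 6)
E: left child of G (depth 4)
I: left child of J (depth 5)
Z: right child of Y (depth 2)
S: right child of P (depth 7)
B: left child of C (depth 2)

B E G I J S P N U L H C Z Y W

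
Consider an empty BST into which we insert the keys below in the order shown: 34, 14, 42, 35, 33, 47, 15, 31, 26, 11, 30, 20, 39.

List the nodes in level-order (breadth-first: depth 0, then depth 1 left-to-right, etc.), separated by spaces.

Resulting structure (node: left, right):
  34: L=14, R=42
  14: L=11, R=33
  42: L=35, R=47
  35: L=–, R=39
  33: L=15, R=–
  47: L=–, R=–
  15: L=–, R=31
  31: L=26, R=–
  26: L=20, R=30
  11: L=–, R=–
  30: L=–, R=–
  20: L=–, R=–
  39: L=–, R=–

34 14 42 11 33 35 47 15 39 31 26 20 30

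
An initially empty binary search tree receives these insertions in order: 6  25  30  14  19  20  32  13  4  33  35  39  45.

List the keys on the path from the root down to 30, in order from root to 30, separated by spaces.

Insert 6: tree is empty, so 6 becomes the root.
Insert 25: 25 > 6 → go right. Place as right child of 6.
Insert 30: 30 > 6 → go right; 30 > 25 → go right. Place as right child of 25.
Insert 14: 14 > 6 → go right; 14 < 25 → go left. Place as left child of 25.
Insert 19: 19 > 6 → go right; 19 < 25 → go left; 19 > 14 → go right. Place as right child of 14.
Insert 20: 20 > 6 → go right; 20 < 25 → go left; 20 > 14 → go right; 20 > 19 → go right. Place as right child of 19.
Insert 32: 32 > 6 → go right; 32 > 25 → go right; 32 > 30 → go right. Place as right child of 30.
Insert 13: 13 > 6 → go right; 13 < 25 → go left; 13 < 14 → go left. Place as left child of 14.
Insert 4: 4 < 6 → go left. Place as left child of 6.
Insert 33: 33 > 6 → go right; 33 > 25 → go right; 33 > 30 → go right; 33 > 32 → go right. Place as right child of 32.
Insert 35: 35 > 6 → go right; 35 > 25 → go right; 35 > 30 → go right; 35 > 32 → go right; 35 > 33 → go right. Place as right child of 33.
Insert 39: 39 > 6 → go right; 39 > 25 → go right; 39 > 30 → go right; 39 > 32 → go right; 39 > 33 → go right; 39 > 35 → go right. Place as right child of 35.
Insert 45: 45 > 6 → go right; 45 > 25 → go right; 45 > 30 → go right; 45 > 32 → go right; 45 > 33 → go right; 45 > 35 → go right; 45 > 39 → go right. Place as right child of 39.

6 25 30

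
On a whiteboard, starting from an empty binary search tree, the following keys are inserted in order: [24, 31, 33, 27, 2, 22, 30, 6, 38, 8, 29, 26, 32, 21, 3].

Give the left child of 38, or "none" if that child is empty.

none

Insert 24: tree is empty, so 24 becomes the root.
Insert 31: 31 > 24 → go right. Place as right child of 24.
Insert 33: 33 > 24 → go right; 33 > 31 → go right. Place as right child of 31.
Insert 27: 27 > 24 → go right; 27 < 31 → go left. Place as left child of 31.
Insert 2: 2 < 24 → go left. Place as left child of 24.
Insert 22: 22 < 24 → go left; 22 > 2 → go right. Place as right child of 2.
Insert 30: 30 > 24 → go right; 30 < 31 → go left; 30 > 27 → go right. Place as right child of 27.
Insert 6: 6 < 24 → go left; 6 > 2 → go right; 6 < 22 → go left. Place as left child of 22.
Insert 38: 38 > 24 → go right; 38 > 31 → go right; 38 > 33 → go right. Place as right child of 33.
Insert 8: 8 < 24 → go left; 8 > 2 → go right; 8 < 22 → go left; 8 > 6 → go right. Place as right child of 6.
Insert 29: 29 > 24 → go right; 29 < 31 → go left; 29 > 27 → go right; 29 < 30 → go left. Place as left child of 30.
Insert 26: 26 > 24 → go right; 26 < 31 → go left; 26 < 27 → go left. Place as left child of 27.
Insert 32: 32 > 24 → go right; 32 > 31 → go right; 32 < 33 → go left. Place as left child of 33.
Insert 21: 21 < 24 → go left; 21 > 2 → go right; 21 < 22 → go left; 21 > 6 → go right; 21 > 8 → go right. Place as right child of 8.
Insert 3: 3 < 24 → go left; 3 > 2 → go right; 3 < 22 → go left; 3 < 6 → go left. Place as left child of 6.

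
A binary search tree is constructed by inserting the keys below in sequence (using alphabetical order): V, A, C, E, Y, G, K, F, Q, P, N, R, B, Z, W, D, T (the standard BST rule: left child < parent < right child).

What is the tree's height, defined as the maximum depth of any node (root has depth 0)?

8

V: root
A: left child of V (depth 1)
C: right child of A (depth 2)
E: right child of C (depth 3)
Y: right child of V (depth 1)
G: right child of E (depth 4)
K: right child of G (depth 5)
F: left child of G (depth 5)
Q: right child of K (depth 6)
P: left child of Q (depth 7)
N: left child of P (depth 8)
R: right child of Q (depth 7)
B: left child of C (depth 3)
Z: right child of Y (depth 2)
W: left child of Y (depth 2)
D: left child of E (depth 4)
T: right child of R (depth 8)

The deepest node is N at depth 8.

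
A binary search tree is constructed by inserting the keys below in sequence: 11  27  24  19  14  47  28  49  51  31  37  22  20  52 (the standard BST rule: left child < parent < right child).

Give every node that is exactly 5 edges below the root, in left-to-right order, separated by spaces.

11: root
27: right child of 11 (depth 1)
24: left child of 27 (depth 2)
19: left child of 24 (depth 3)
14: left child of 19 (depth 4)
47: right child of 27 (depth 2)
28: left child of 47 (depth 3)
49: right child of 47 (depth 3)
51: right child of 49 (depth 4)
31: right child of 28 (depth 4)
37: right child of 31 (depth 5)
22: right child of 19 (depth 4)
20: left child of 22 (depth 5)
52: right child of 51 (depth 5)

20 37 52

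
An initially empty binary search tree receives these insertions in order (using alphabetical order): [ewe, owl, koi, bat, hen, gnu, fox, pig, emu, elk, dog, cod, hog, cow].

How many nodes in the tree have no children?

4

ewe: root
owl: right child of ewe (depth 1)
koi: left child of owl (depth 2)
bat: left child of ewe (depth 1)
hen: left child of koi (depth 3)
gnu: left child of hen (depth 4)
fox: left child of gnu (depth 5)
pig: right child of owl (depth 2)
emu: right child of bat (depth 2)
elk: left child of emu (depth 3)
dog: left child of elk (depth 4)
cod: left child of dog (depth 5)
hog: right child of hen (depth 4)
cow: right child of cod (depth 6)

Leaves: cow, fox, hog, pig — 4 in total.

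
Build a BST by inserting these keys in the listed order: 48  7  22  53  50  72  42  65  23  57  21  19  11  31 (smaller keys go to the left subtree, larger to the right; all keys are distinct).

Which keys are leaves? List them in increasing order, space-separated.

48: root
7: left child of 48 (depth 1)
22: right child of 7 (depth 2)
53: right child of 48 (depth 1)
50: left child of 53 (depth 2)
72: right child of 53 (depth 2)
42: right child of 22 (depth 3)
65: left child of 72 (depth 3)
23: left child of 42 (depth 4)
57: left child of 65 (depth 4)
21: left child of 22 (depth 3)
19: left child of 21 (depth 4)
11: left child of 19 (depth 5)
31: right child of 23 (depth 5)

11 31 50 57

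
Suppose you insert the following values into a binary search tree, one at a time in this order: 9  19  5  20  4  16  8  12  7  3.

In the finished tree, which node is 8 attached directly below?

Insert 9: tree is empty, so 9 becomes the root.
Insert 19: 19 > 9 → go right. Place as right child of 9.
Insert 5: 5 < 9 → go left. Place as left child of 9.
Insert 20: 20 > 9 → go right; 20 > 19 → go right. Place as right child of 19.
Insert 4: 4 < 9 → go left; 4 < 5 → go left. Place as left child of 5.
Insert 16: 16 > 9 → go right; 16 < 19 → go left. Place as left child of 19.
Insert 8: 8 < 9 → go left; 8 > 5 → go right. Place as right child of 5.
Insert 12: 12 > 9 → go right; 12 < 19 → go left; 12 < 16 → go left. Place as left child of 16.
Insert 7: 7 < 9 → go left; 7 > 5 → go right; 7 < 8 → go left. Place as left child of 8.
Insert 3: 3 < 9 → go left; 3 < 5 → go left; 3 < 4 → go left. Place as left child of 4.

5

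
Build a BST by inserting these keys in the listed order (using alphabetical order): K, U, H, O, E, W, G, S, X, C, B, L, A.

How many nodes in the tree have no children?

K: root
U: right child of K (depth 1)
H: left child of K (depth 1)
O: left child of U (depth 2)
E: left child of H (depth 2)
W: right child of U (depth 2)
G: right child of E (depth 3)
S: right child of O (depth 3)
X: right child of W (depth 3)
C: left child of E (depth 3)
B: left child of C (depth 4)
L: left child of O (depth 3)
A: left child of B (depth 5)

Leaves: A, G, L, S, X — 5 in total.

5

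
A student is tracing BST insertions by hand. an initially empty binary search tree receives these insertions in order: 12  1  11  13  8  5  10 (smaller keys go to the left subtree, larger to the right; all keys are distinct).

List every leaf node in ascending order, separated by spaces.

5 10 13

Insert 12: tree is empty, so 12 becomes the root.
Insert 1: 1 < 12 → go left. Place as left child of 12.
Insert 11: 11 < 12 → go left; 11 > 1 → go right. Place as right child of 1.
Insert 13: 13 > 12 → go right. Place as right child of 12.
Insert 8: 8 < 12 → go left; 8 > 1 → go right; 8 < 11 → go left. Place as left child of 11.
Insert 5: 5 < 12 → go left; 5 > 1 → go right; 5 < 11 → go left; 5 < 8 → go left. Place as left child of 8.
Insert 10: 10 < 12 → go left; 10 > 1 → go right; 10 < 11 → go left; 10 > 8 → go right. Place as right child of 8.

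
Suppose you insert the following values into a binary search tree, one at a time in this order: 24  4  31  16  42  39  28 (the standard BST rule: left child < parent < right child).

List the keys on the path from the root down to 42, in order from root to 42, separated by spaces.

24 31 42

24: root
4: left child of 24 (depth 1)
31: right child of 24 (depth 1)
16: right child of 4 (depth 2)
42: right child of 31 (depth 2)
39: left child of 42 (depth 3)
28: left child of 31 (depth 2)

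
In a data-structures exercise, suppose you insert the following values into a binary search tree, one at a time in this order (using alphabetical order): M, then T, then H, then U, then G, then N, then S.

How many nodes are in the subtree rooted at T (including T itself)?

Resulting structure (node: left, right):
  M: L=H, R=T
  T: L=N, R=U
  H: L=G, R=–
  U: L=–, R=–
  G: L=–, R=–
  N: L=–, R=S
  S: L=–, R=–

Subtree rooted at T contains: T, N, S, U — 4 nodes.

4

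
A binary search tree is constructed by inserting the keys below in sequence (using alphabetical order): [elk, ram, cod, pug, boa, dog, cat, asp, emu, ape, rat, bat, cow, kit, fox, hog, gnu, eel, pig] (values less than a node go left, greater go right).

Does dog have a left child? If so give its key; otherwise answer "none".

cow

Resulting structure (node: left, right):
  elk: L=cod, R=ram
  ram: L=pug, R=rat
  cod: L=boa, R=dog
  pug: L=emu, R=–
  boa: L=asp, R=cat
  dog: L=cow, R=eel
  cat: L=–, R=–
  asp: L=ape, R=bat
  emu: L=–, R=kit
  ape: L=–, R=–
  rat: L=–, R=–
  bat: L=–, R=–
  cow: L=–, R=–
  kit: L=fox, R=pig
  fox: L=–, R=hog
  hog: L=gnu, R=–
  gnu: L=–, R=–
  eel: L=–, R=–
  pig: L=–, R=–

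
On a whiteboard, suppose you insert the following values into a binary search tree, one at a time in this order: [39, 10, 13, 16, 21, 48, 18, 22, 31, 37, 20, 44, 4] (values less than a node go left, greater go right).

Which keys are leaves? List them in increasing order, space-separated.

4 20 37 44

Resulting structure (node: left, right):
  39: L=10, R=48
  10: L=4, R=13
  13: L=–, R=16
  16: L=–, R=21
  21: L=18, R=22
  48: L=44, R=–
  18: L=–, R=20
  22: L=–, R=31
  31: L=–, R=37
  37: L=–, R=–
  20: L=–, R=–
  44: L=–, R=–
  4: L=–, R=–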